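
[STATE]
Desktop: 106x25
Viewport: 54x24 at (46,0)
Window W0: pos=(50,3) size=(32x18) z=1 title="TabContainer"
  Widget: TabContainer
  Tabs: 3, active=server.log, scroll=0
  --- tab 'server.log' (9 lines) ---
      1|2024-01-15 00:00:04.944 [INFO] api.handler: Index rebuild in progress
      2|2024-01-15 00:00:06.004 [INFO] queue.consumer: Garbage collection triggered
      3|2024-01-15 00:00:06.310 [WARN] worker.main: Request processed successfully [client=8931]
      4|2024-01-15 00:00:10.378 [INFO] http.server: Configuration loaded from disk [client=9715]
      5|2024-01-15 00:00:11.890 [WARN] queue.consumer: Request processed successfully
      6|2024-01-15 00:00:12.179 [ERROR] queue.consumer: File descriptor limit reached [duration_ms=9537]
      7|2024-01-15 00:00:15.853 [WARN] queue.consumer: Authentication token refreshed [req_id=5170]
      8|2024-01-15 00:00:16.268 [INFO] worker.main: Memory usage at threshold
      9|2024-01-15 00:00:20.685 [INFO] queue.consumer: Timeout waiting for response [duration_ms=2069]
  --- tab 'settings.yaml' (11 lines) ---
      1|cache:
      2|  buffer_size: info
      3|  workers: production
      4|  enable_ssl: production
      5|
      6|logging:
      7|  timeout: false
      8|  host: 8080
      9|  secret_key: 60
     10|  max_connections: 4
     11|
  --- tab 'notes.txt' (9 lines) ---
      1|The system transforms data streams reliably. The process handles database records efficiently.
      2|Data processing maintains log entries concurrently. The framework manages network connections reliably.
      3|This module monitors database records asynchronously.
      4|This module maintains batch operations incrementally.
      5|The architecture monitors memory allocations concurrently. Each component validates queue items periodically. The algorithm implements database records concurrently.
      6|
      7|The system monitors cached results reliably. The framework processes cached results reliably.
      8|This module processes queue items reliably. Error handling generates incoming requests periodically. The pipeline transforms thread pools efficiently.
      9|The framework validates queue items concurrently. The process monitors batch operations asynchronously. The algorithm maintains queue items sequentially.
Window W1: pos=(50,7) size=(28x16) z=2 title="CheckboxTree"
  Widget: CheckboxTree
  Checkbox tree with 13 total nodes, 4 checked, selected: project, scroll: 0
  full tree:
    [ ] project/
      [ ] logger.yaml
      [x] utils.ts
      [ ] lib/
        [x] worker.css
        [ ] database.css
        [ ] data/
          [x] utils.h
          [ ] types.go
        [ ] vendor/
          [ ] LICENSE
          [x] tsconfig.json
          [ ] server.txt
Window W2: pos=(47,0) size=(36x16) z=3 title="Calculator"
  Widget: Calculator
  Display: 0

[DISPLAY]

 ┏━━━━━━━━━━━━━━━━━━━━━━━━━━━━━━━━━━┓                 
 ┃ Calculator                       ┃                 
 ┠──────────────────────────────────┨                 
 ┃                                 0┃                 
 ┃┌───┬───┬───┬───┐                 ┃                 
 ┃│ 7 │ 8 │ 9 │ ÷ │                 ┃                 
 ┃├───┼───┼───┼───┤                 ┃                 
 ┃│ 4 │ 5 │ 6 │ × │                 ┃                 
 ┃├───┼───┼───┼───┤                 ┃                 
 ┃│ 1 │ 2 │ 3 │ - │                 ┃                 
 ┃├───┼───┼───┼───┤                 ┃                 
 ┃│ 0 │ . │ = │ + │                 ┃                 
 ┃├───┼───┼───┼───┤                 ┃                 
 ┃│ C │ MC│ MR│ M+│                 ┃                 
 ┃└───┴───┴───┴───┘                 ┃                 
 ┗━━━━━━━━━━━━━━━━━━━━━━━━━━━━━━━━━━┛                 
    ┃     [-] data/            ┃FO]┃                  
    ┃       [x] utils.h        ┃   ┃                  
    ┃       [ ] types.go       ┃   ┃                  
    ┃     [-] vendor/          ┃   ┃                  
    ┃       [ ] LICENSE        ┃━━━┛                  
    ┃       [x] tsconfig.json  ┃                      
    ┗━━━━━━━━━━━━━━━━━━━━━━━━━━┛                      
                                                      


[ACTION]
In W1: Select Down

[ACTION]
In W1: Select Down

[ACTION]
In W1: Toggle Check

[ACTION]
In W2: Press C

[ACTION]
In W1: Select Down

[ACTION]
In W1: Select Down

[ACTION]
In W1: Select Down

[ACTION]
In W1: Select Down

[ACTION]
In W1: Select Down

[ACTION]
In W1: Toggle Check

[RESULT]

 ┏━━━━━━━━━━━━━━━━━━━━━━━━━━━━━━━━━━┓                 
 ┃ Calculator                       ┃                 
 ┠──────────────────────────────────┨                 
 ┃                                 0┃                 
 ┃┌───┬───┬───┬───┐                 ┃                 
 ┃│ 7 │ 8 │ 9 │ ÷ │                 ┃                 
 ┃├───┼───┼───┼───┤                 ┃                 
 ┃│ 4 │ 5 │ 6 │ × │                 ┃                 
 ┃├───┼───┼───┼───┤                 ┃                 
 ┃│ 1 │ 2 │ 3 │ - │                 ┃                 
 ┃├───┼───┼───┼───┤                 ┃                 
 ┃│ 0 │ . │ = │ + │                 ┃                 
 ┃├───┼───┼───┼───┤                 ┃                 
 ┃│ C │ MC│ MR│ M+│                 ┃                 
 ┃└───┴───┴───┴───┘                 ┃                 
 ┗━━━━━━━━━━━━━━━━━━━━━━━━━━━━━━━━━━┛                 
    ┃     [ ] data/            ┃FO]┃                  
    ┃>      [ ] utils.h        ┃   ┃                  
    ┃       [ ] types.go       ┃   ┃                  
    ┃     [-] vendor/          ┃   ┃                  
    ┃       [ ] LICENSE        ┃━━━┛                  
    ┃       [x] tsconfig.json  ┃                      
    ┗━━━━━━━━━━━━━━━━━━━━━━━━━━┛                      
                                                      


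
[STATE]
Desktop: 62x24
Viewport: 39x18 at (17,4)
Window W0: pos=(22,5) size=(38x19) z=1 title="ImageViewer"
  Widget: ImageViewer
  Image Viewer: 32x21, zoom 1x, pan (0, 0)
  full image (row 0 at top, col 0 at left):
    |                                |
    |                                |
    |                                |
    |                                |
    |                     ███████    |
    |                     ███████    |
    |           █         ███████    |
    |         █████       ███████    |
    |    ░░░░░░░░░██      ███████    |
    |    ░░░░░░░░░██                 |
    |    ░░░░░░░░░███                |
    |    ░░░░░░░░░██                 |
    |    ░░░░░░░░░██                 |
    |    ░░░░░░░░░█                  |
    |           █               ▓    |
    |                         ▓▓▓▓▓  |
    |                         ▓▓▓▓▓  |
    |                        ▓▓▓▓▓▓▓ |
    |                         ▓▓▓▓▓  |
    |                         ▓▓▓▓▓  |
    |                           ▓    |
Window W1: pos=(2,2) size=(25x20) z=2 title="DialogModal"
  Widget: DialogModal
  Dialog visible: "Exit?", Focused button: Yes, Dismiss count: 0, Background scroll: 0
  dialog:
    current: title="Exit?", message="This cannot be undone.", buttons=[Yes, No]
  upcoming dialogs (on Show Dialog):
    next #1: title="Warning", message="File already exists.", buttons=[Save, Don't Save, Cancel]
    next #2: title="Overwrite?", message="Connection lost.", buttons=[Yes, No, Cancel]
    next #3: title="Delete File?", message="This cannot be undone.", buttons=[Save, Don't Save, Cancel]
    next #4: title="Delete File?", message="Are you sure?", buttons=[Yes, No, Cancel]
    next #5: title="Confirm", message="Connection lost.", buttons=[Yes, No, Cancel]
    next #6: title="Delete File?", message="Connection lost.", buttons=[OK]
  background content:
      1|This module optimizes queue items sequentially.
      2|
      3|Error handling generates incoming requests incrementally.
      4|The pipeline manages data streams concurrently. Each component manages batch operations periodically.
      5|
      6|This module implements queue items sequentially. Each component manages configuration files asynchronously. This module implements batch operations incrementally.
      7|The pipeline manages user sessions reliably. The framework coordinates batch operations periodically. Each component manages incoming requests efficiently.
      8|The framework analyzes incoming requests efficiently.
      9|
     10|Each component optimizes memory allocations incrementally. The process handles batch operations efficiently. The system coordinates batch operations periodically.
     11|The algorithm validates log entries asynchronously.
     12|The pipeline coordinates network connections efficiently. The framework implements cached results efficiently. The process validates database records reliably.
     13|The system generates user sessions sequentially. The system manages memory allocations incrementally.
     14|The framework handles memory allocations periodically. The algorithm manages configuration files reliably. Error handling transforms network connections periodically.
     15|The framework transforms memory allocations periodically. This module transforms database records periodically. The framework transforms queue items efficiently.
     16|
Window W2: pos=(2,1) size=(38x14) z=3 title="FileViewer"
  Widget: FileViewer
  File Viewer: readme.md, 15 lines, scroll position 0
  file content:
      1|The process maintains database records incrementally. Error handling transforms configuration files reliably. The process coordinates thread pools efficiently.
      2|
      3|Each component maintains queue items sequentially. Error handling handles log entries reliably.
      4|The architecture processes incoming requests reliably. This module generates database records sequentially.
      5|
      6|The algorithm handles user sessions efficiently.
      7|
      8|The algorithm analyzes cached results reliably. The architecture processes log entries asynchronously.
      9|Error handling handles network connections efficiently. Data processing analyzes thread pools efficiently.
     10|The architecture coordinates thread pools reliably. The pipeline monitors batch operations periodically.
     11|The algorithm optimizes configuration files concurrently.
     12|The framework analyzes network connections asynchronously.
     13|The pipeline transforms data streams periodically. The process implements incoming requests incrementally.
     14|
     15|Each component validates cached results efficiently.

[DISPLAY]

intains database reco▲┃                
                     █┃━━━━━━━━━━━━━━━━
 maintains queue item░┃                
re processes incoming░┃────────────────
                     ░┃                
handles user sessions░┃                
                     ░┃                
analyzes cached resul░┃                
 handles network conn░┃    ███████     
re coordinates thread▼┃    ███████     
━━━━━━━━━━━━━━━━━━━━━━┛    ███████     
validates┃     █████       ███████     
oordinate┃░░░░░░░░░██      ███████     
erates us┃░░░░░░░░░██                  
handles m┃░░░░░░░░░███                 
transform┃░░░░░░░░░██                  
         ┃░░░░░░░░░██                  
━━━━━━━━━┛░░░░░░░░░█                   


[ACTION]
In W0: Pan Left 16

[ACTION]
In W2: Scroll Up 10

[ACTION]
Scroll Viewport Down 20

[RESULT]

 maintains queue item░┃                
re processes incoming░┃────────────────
                     ░┃                
handles user sessions░┃                
                     ░┃                
analyzes cached resul░┃                
 handles network conn░┃    ███████     
re coordinates thread▼┃    ███████     
━━━━━━━━━━━━━━━━━━━━━━┛    ███████     
validates┃     █████       ███████     
oordinate┃░░░░░░░░░██      ███████     
erates us┃░░░░░░░░░██                  
handles m┃░░░░░░░░░███                 
transform┃░░░░░░░░░██                  
         ┃░░░░░░░░░██                  
━━━━━━━━━┛░░░░░░░░░█                   
     ┃           █               ▓     
     ┗━━━━━━━━━━━━━━━━━━━━━━━━━━━━━━━━━


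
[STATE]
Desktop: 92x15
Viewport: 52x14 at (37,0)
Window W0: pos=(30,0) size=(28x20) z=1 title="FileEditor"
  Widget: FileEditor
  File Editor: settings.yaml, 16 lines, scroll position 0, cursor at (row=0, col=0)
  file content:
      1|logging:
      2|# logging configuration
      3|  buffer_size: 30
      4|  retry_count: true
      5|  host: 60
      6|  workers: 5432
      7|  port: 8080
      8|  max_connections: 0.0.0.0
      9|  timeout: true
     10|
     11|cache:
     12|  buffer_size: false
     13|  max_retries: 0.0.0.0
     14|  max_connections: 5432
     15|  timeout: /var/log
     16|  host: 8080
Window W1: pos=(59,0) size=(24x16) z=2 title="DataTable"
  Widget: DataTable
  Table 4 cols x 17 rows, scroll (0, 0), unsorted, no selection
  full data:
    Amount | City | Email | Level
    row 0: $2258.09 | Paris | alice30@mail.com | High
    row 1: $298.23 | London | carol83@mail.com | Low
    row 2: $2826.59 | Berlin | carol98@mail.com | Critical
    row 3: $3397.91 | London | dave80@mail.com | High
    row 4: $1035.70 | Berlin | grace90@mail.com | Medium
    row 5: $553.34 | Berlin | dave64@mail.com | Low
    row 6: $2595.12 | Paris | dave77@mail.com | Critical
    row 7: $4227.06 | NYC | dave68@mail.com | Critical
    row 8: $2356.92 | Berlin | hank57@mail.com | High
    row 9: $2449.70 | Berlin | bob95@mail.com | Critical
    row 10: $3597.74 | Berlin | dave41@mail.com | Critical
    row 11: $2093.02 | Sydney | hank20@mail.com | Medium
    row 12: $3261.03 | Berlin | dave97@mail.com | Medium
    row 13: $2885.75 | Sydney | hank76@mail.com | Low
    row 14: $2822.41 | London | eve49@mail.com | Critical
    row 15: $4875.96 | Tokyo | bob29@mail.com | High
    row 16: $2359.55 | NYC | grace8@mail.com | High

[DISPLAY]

━━━━━━━━━━━━━━━━━━━━┓ ┏━━━━━━━━━━━━━━━━━━━━━━┓      
ditor               ┃ ┃ DataTable            ┃      
────────────────────┨ ┠──────────────────────┨      
g:                 ▲┃ ┃Amount  │City  │Email ┃      
ing configuration  █┃ ┃────────┼──────┼──────┃      
er_size: 30        ░┃ ┃$2258.09│Paris │alice3┃      
y_count: true      ░┃ ┃$298.23 │London│carol8┃      
: 60               ░┃ ┃$2826.59│Berlin│carol9┃      
ers: 5432          ░┃ ┃$3397.91│London│dave80┃      
: 8080             ░┃ ┃$1035.70│Berlin│grace9┃      
connections: 0.0.0.░┃ ┃$553.34 │Berlin│dave64┃      
out: true          ░┃ ┃$2595.12│Paris │dave77┃      
                   ░┃ ┃$4227.06│NYC   │dave68┃      
                   ░┃ ┃$2356.92│Berlin│hank57┃      


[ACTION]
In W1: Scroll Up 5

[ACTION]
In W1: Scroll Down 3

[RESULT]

━━━━━━━━━━━━━━━━━━━━┓ ┏━━━━━━━━━━━━━━━━━━━━━━┓      
ditor               ┃ ┃ DataTable            ┃      
────────────────────┨ ┠──────────────────────┨      
g:                 ▲┃ ┃Amount  │City  │Email ┃      
ing configuration  █┃ ┃────────┼──────┼──────┃      
er_size: 30        ░┃ ┃$3397.91│London│dave80┃      
y_count: true      ░┃ ┃$1035.70│Berlin│grace9┃      
: 60               ░┃ ┃$553.34 │Berlin│dave64┃      
ers: 5432          ░┃ ┃$2595.12│Paris │dave77┃      
: 8080             ░┃ ┃$4227.06│NYC   │dave68┃      
connections: 0.0.0.░┃ ┃$2356.92│Berlin│hank57┃      
out: true          ░┃ ┃$2449.70│Berlin│bob95@┃      
                   ░┃ ┃$3597.74│Berlin│dave41┃      
                   ░┃ ┃$2093.02│Sydney│hank20┃      


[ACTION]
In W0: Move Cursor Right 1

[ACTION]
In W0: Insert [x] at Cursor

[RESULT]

━━━━━━━━━━━━━━━━━━━━┓ ┏━━━━━━━━━━━━━━━━━━━━━━┓      
ditor               ┃ ┃ DataTable            ┃      
────────────────────┨ ┠──────────────────────┨      
ng:                ▲┃ ┃Amount  │City  │Email ┃      
ing configuration  █┃ ┃────────┼──────┼──────┃      
er_size: 30        ░┃ ┃$3397.91│London│dave80┃      
y_count: true      ░┃ ┃$1035.70│Berlin│grace9┃      
: 60               ░┃ ┃$553.34 │Berlin│dave64┃      
ers: 5432          ░┃ ┃$2595.12│Paris │dave77┃      
: 8080             ░┃ ┃$4227.06│NYC   │dave68┃      
connections: 0.0.0.░┃ ┃$2356.92│Berlin│hank57┃      
out: true          ░┃ ┃$2449.70│Berlin│bob95@┃      
                   ░┃ ┃$3597.74│Berlin│dave41┃      
                   ░┃ ┃$2093.02│Sydney│hank20┃      


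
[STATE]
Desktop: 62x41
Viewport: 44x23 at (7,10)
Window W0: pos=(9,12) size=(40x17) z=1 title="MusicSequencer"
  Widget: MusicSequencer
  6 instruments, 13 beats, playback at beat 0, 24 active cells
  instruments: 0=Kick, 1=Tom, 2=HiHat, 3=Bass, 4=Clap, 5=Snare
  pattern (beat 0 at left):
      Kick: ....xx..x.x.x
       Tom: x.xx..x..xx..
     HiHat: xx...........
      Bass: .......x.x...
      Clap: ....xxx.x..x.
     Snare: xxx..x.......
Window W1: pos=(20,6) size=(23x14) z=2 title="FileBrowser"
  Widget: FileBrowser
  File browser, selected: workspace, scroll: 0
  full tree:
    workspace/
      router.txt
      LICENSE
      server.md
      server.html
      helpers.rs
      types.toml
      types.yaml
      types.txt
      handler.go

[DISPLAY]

             ┃    router.txt       ┃        
             ┃    LICENSE          ┃        
  ┏━━━━━━━━━━┃    server.md        ┃━━━━━┓  
  ┃ MusicSequ┃    server.html      ┃     ┃  
  ┠──────────┃    helpers.rs       ┃─────┨  
  ┃      ▼123┃    types.toml       ┃     ┃  
  ┃  Kick····┃    types.yaml       ┃     ┃  
  ┃   Tom█·██┃    types.txt        ┃     ┃  
  ┃ HiHat██··┃    handler.go       ┃     ┃  
  ┃  Bass····┗━━━━━━━━━━━━━━━━━━━━━┛     ┃  
  ┃  Clap····███·█··█·                   ┃  
  ┃ Snare███··█·······                   ┃  
  ┃                                      ┃  
  ┃                                      ┃  
  ┃                                      ┃  
  ┃                                      ┃  
  ┃                                      ┃  
  ┃                                      ┃  
  ┗━━━━━━━━━━━━━━━━━━━━━━━━━━━━━━━━━━━━━━┛  
                                            
                                            
                                            
                                            


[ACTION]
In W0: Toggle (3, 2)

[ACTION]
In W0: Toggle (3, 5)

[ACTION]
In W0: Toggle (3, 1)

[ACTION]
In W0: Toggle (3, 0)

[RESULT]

             ┃    router.txt       ┃        
             ┃    LICENSE          ┃        
  ┏━━━━━━━━━━┃    server.md        ┃━━━━━┓  
  ┃ MusicSequ┃    server.html      ┃     ┃  
  ┠──────────┃    helpers.rs       ┃─────┨  
  ┃      ▼123┃    types.toml       ┃     ┃  
  ┃  Kick····┃    types.yaml       ┃     ┃  
  ┃   Tom█·██┃    types.txt        ┃     ┃  
  ┃ HiHat██··┃    handler.go       ┃     ┃  
  ┃  Bass███·┗━━━━━━━━━━━━━━━━━━━━━┛     ┃  
  ┃  Clap····███·█··█·                   ┃  
  ┃ Snare███··█·······                   ┃  
  ┃                                      ┃  
  ┃                                      ┃  
  ┃                                      ┃  
  ┃                                      ┃  
  ┃                                      ┃  
  ┃                                      ┃  
  ┗━━━━━━━━━━━━━━━━━━━━━━━━━━━━━━━━━━━━━━┛  
                                            
                                            
                                            
                                            


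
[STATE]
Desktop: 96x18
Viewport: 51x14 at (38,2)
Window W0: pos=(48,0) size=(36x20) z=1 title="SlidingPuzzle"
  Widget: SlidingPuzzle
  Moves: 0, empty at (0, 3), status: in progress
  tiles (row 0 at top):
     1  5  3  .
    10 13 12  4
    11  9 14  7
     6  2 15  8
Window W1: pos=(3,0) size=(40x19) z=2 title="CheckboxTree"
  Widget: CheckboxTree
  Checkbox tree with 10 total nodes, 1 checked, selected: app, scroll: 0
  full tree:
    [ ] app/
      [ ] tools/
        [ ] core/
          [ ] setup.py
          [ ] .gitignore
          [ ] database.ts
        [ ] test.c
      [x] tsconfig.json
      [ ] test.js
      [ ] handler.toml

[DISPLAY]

────┨     ┠──────────────────────────────────┨     
    ┃     ┃┌────┬────┬────┬────┐             ┃     
    ┃     ┃│  1 │  5 │  3 │    │             ┃     
    ┃     ┃├────┼────┼────┼────┤             ┃     
    ┃     ┃│ 10 │ 13 │ 12 │  4 │             ┃     
    ┃     ┃├────┼────┼────┼────┤             ┃     
    ┃     ┃│ 11 │  9 │ 14 │  7 │             ┃     
    ┃     ┃├────┼────┼────┼────┤             ┃     
    ┃     ┃│  6 │  2 │ 15 │  8 │             ┃     
    ┃     ┃└────┴────┴────┴────┘             ┃     
    ┃     ┃Moves: 0                          ┃     
    ┃     ┃                                  ┃     
    ┃     ┃                                  ┃     
    ┃     ┃                                  ┃     


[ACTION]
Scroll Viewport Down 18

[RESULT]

    ┃     ┃│  1 │  5 │  3 │    │             ┃     
    ┃     ┃├────┼────┼────┼────┤             ┃     
    ┃     ┃│ 10 │ 13 │ 12 │  4 │             ┃     
    ┃     ┃├────┼────┼────┼────┤             ┃     
    ┃     ┃│ 11 │  9 │ 14 │  7 │             ┃     
    ┃     ┃├────┼────┼────┼────┤             ┃     
    ┃     ┃│  6 │  2 │ 15 │  8 │             ┃     
    ┃     ┃└────┴────┴────┴────┘             ┃     
    ┃     ┃Moves: 0                          ┃     
    ┃     ┃                                  ┃     
    ┃     ┃                                  ┃     
    ┃     ┃                                  ┃     
    ┃     ┃                                  ┃     
    ┃     ┃                                  ┃     


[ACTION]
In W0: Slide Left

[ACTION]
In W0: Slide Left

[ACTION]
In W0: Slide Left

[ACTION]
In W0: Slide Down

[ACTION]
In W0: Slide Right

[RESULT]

    ┃     ┃│  1 │  5 │    │  3 │             ┃     
    ┃     ┃├────┼────┼────┼────┤             ┃     
    ┃     ┃│ 10 │ 13 │ 12 │  4 │             ┃     
    ┃     ┃├────┼────┼────┼────┤             ┃     
    ┃     ┃│ 11 │  9 │ 14 │  7 │             ┃     
    ┃     ┃├────┼────┼────┼────┤             ┃     
    ┃     ┃│  6 │  2 │ 15 │  8 │             ┃     
    ┃     ┃└────┴────┴────┴────┘             ┃     
    ┃     ┃Moves: 1                          ┃     
    ┃     ┃                                  ┃     
    ┃     ┃                                  ┃     
    ┃     ┃                                  ┃     
    ┃     ┃                                  ┃     
    ┃     ┃                                  ┃     


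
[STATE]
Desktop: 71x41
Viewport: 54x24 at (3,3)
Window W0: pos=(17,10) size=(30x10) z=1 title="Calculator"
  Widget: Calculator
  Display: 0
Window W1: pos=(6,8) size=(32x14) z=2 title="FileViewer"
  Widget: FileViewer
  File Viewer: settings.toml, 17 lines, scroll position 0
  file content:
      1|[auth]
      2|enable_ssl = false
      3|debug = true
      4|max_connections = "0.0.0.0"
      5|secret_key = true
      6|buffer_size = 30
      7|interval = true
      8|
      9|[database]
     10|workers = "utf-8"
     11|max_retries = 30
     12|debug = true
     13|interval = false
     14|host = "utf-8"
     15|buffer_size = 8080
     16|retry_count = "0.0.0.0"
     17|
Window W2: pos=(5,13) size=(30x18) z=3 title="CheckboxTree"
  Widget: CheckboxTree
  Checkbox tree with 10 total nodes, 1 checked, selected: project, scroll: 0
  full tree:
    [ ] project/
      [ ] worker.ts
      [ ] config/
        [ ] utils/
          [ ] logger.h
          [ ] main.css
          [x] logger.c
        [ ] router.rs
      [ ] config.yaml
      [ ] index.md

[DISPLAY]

                                                      
                                                      
                                                      
                                                      
                                                      
   ┏━━━━━━━━━━━━━━━━━━━━━━━━━━━━━━┓                   
   ┃ FileViewer                   ┃                   
   ┠──────────────────────────────┨━━━━━━━━┓          
   ┃[auth]                       ▲┃        ┃          
   ┃enable_ssl = false           █┃────────┨          
  ┏━━━━━━━━━━━━━━━━━━━━━━━━━━━━┓ ░┃       0┃          
  ┃ CheckboxTree               ┃ ░┃        ┃          
  ┠────────────────────────────┨ ░┃        ┃          
  ┃>[-] project/               ┃ ░┃        ┃          
  ┃   [ ] worker.ts            ┃ ░┃        ┃          
  ┃   [-] config/              ┃ ░┃        ┃          
  ┃     [-] utils/             ┃ ░┃━━━━━━━━┛          
  ┃       [ ] logger.h         ┃ ▼┃                   
  ┃       [ ] main.css         ┃━━┛                   
  ┃       [x] logger.c         ┃                      
  ┃     [ ] router.rs          ┃                      
  ┃   [ ] config.yaml          ┃                      
  ┃   [ ] index.md             ┃                      
  ┃                            ┃                      


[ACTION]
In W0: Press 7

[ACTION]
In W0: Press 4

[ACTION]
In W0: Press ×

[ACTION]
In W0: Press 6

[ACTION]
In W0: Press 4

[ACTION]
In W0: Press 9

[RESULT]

                                                      
                                                      
                                                      
                                                      
                                                      
   ┏━━━━━━━━━━━━━━━━━━━━━━━━━━━━━━┓                   
   ┃ FileViewer                   ┃                   
   ┠──────────────────────────────┨━━━━━━━━┓          
   ┃[auth]                       ▲┃        ┃          
   ┃enable_ssl = false           █┃────────┨          
  ┏━━━━━━━━━━━━━━━━━━━━━━━━━━━━┓ ░┃     649┃          
  ┃ CheckboxTree               ┃ ░┃        ┃          
  ┠────────────────────────────┨ ░┃        ┃          
  ┃>[-] project/               ┃ ░┃        ┃          
  ┃   [ ] worker.ts            ┃ ░┃        ┃          
  ┃   [-] config/              ┃ ░┃        ┃          
  ┃     [-] utils/             ┃ ░┃━━━━━━━━┛          
  ┃       [ ] logger.h         ┃ ▼┃                   
  ┃       [ ] main.css         ┃━━┛                   
  ┃       [x] logger.c         ┃                      
  ┃     [ ] router.rs          ┃                      
  ┃   [ ] config.yaml          ┃                      
  ┃   [ ] index.md             ┃                      
  ┃                            ┃                      


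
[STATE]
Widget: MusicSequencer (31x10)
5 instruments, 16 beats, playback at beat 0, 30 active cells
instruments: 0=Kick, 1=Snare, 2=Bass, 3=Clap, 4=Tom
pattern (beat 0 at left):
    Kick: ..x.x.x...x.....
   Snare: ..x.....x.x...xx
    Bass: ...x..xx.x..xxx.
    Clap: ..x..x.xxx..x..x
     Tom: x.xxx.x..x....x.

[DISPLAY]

      ▼123456789012345         
  Kick··█·█·█···█·····         
 Snare··█·····█·█···██         
  Bass···█··██·█··███·         
  Clap··█··█·███··█··█         
   Tom█·███·█··█····█·         
                               
                               
                               
                               


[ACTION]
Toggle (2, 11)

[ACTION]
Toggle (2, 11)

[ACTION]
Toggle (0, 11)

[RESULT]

      ▼123456789012345         
  Kick··█·█·█···██····         
 Snare··█·····█·█···██         
  Bass···█··██·█··███·         
  Clap··█··█·███··█··█         
   Tom█·███·█··█····█·         
                               
                               
                               
                               


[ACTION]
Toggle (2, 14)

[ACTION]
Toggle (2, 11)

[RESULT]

      ▼123456789012345         
  Kick··█·█·█···██····         
 Snare··█·····█·█···██         
  Bass···█··██·█·███··         
  Clap··█··█·███··█··█         
   Tom█·███·█··█····█·         
                               
                               
                               
                               


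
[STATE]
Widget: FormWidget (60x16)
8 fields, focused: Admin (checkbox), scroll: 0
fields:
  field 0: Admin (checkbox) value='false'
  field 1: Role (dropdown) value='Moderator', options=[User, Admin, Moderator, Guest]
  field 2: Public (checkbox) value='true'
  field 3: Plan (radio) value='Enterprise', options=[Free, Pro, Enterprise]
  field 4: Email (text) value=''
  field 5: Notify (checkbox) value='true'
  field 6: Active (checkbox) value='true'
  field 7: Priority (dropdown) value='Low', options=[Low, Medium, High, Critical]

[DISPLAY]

> Admin:      [ ]                                           
  Role:       [Moderator                                  ▼]
  Public:     [x]                                           
  Plan:       ( ) Free  ( ) Pro  (●) Enterprise             
  Email:      [                                            ]
  Notify:     [x]                                           
  Active:     [x]                                           
  Priority:   [Low                                        ▼]
                                                            
                                                            
                                                            
                                                            
                                                            
                                                            
                                                            
                                                            


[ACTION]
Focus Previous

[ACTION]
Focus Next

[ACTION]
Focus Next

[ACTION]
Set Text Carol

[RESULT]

  Admin:      [ ]                                           
> Role:       [Moderator                                  ▼]
  Public:     [x]                                           
  Plan:       ( ) Free  ( ) Pro  (●) Enterprise             
  Email:      [                                            ]
  Notify:     [x]                                           
  Active:     [x]                                           
  Priority:   [Low                                        ▼]
                                                            
                                                            
                                                            
                                                            
                                                            
                                                            
                                                            
                                                            


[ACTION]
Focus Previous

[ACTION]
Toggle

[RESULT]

> Admin:      [x]                                           
  Role:       [Moderator                                  ▼]
  Public:     [x]                                           
  Plan:       ( ) Free  ( ) Pro  (●) Enterprise             
  Email:      [                                            ]
  Notify:     [x]                                           
  Active:     [x]                                           
  Priority:   [Low                                        ▼]
                                                            
                                                            
                                                            
                                                            
                                                            
                                                            
                                                            
                                                            


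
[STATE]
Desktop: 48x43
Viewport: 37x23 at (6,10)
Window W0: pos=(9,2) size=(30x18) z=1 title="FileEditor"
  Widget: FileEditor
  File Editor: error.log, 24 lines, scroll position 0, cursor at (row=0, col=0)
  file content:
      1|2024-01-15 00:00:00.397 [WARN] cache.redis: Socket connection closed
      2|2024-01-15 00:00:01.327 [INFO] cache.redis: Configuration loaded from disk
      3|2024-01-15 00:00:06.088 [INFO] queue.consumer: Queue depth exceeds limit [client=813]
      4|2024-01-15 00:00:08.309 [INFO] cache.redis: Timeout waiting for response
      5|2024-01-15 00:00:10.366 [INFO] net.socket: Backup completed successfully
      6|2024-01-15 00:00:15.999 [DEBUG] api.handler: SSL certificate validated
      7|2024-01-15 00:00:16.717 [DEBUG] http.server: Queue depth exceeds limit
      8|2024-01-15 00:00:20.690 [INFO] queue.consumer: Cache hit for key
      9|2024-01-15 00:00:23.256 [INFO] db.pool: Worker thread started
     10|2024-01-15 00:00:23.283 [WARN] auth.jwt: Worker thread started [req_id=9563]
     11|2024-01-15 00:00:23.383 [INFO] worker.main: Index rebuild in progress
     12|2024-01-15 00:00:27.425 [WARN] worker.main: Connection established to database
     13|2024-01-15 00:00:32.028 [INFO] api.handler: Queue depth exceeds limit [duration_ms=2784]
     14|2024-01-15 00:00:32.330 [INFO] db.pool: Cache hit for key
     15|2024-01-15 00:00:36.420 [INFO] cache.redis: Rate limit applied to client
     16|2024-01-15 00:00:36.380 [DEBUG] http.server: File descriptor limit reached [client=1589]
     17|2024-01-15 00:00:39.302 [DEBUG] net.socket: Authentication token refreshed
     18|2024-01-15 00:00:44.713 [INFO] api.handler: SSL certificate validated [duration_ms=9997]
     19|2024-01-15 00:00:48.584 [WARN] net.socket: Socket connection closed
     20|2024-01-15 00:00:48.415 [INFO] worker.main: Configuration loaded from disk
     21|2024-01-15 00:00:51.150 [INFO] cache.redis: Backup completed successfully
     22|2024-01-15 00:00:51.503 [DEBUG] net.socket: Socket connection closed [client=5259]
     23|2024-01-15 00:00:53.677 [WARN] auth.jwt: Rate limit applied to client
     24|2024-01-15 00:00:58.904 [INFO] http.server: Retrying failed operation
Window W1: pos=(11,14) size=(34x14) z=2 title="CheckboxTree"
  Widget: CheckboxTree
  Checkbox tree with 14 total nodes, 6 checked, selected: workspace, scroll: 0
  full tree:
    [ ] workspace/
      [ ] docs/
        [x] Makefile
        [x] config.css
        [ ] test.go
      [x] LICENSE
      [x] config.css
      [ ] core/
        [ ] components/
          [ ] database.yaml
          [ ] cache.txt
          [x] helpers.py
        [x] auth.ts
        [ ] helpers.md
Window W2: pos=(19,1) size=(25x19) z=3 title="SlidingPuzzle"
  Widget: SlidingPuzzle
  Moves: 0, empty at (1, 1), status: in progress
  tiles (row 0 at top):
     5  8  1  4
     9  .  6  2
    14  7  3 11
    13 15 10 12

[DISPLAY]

   ┃2024-01-1┃├────┼────┼────┼────┤  
   ┃2024-01-1┃│ 13 │ 15 │ 10 │ 12 │  
   ┃2024-01-1┃└────┴────┴────┴────┘  
   ┃2024-01-1┃Moves: 0               
   ┃2┏━━━━━━━┃                       
   ┃2┃ Checkb┃                       
   ┃2┠───────┃                       
   ┃2┃>[-] wo┃                       
   ┃2┃   [-] ┃                       
   ┗━┃     [x┗━━━━━━━━━━━━━━━━━━━━━━━
     ┃     [x] config.css            
     ┃     [ ] test.go               
     ┃   [x] LICENSE                 
     ┃   [x] config.css              
     ┃   [-] core/                   
     ┃     [-] components/           
     ┃       [ ] database.yaml       
     ┗━━━━━━━━━━━━━━━━━━━━━━━━━━━━━━━
                                     
                                     
                                     
                                     
                                     


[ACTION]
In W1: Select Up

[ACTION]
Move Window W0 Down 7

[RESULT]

   ┃ FileEdit┃├────┼────┼────┼────┤  
   ┠─────────┃│ 13 │ 15 │ 10 │ 12 │  
   ┃█024-01-1┃└────┴────┴────┴────┘  
   ┃2024-01-1┃Moves: 0               
   ┃2┏━━━━━━━┃                       
   ┃2┃ Checkb┃                       
   ┃2┠───────┃                       
   ┃2┃>[-] wo┃                       
   ┃2┃   [-] ┃                       
   ┃2┃     [x┗━━━━━━━━━━━━━━━━━━━━━━━
   ┃2┃     [x] config.css            
   ┃2┃     [ ] test.go               
   ┃2┃   [x] LICENSE                 
   ┃2┃   [x] config.css              
   ┃2┃   [-] core/                   
   ┃2┃     [-] components/           
   ┗━┃       [ ] database.yaml       
     ┗━━━━━━━━━━━━━━━━━━━━━━━━━━━━━━━
                                     
                                     
                                     
                                     
                                     


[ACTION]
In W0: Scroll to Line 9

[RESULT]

   ┃ FileEdit┃├────┼────┼────┼────┤  
   ┠─────────┃│ 13 │ 15 │ 10 │ 12 │  
   ┃2024-01-1┃└────┴────┴────┴────┘  
   ┃2024-01-1┃Moves: 0               
   ┃2┏━━━━━━━┃                       
   ┃2┃ Checkb┃                       
   ┃2┠───────┃                       
   ┃2┃>[-] wo┃                       
   ┃2┃   [-] ┃                       
   ┃2┃     [x┗━━━━━━━━━━━━━━━━━━━━━━━
   ┃2┃     [x] config.css            
   ┃2┃     [ ] test.go               
   ┃2┃   [x] LICENSE                 
   ┃2┃   [x] config.css              
   ┃2┃   [-] core/                   
   ┃2┃     [-] components/           
   ┗━┃       [ ] database.yaml       
     ┗━━━━━━━━━━━━━━━━━━━━━━━━━━━━━━━
                                     
                                     
                                     
                                     
                                     


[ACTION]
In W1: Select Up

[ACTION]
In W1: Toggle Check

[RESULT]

   ┃ FileEdit┃├────┼────┼────┼────┤  
   ┠─────────┃│ 13 │ 15 │ 10 │ 12 │  
   ┃2024-01-1┃└────┴────┴────┴────┘  
   ┃2024-01-1┃Moves: 0               
   ┃2┏━━━━━━━┃                       
   ┃2┃ Checkb┃                       
   ┃2┠───────┃                       
   ┃2┃>[x] wo┃                       
   ┃2┃   [x] ┃                       
   ┃2┃     [x┗━━━━━━━━━━━━━━━━━━━━━━━
   ┃2┃     [x] config.css            
   ┃2┃     [x] test.go               
   ┃2┃   [x] LICENSE                 
   ┃2┃   [x] config.css              
   ┃2┃   [x] core/                   
   ┃2┃     [x] components/           
   ┗━┃       [x] database.yaml       
     ┗━━━━━━━━━━━━━━━━━━━━━━━━━━━━━━━
                                     
                                     
                                     
                                     
                                     
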